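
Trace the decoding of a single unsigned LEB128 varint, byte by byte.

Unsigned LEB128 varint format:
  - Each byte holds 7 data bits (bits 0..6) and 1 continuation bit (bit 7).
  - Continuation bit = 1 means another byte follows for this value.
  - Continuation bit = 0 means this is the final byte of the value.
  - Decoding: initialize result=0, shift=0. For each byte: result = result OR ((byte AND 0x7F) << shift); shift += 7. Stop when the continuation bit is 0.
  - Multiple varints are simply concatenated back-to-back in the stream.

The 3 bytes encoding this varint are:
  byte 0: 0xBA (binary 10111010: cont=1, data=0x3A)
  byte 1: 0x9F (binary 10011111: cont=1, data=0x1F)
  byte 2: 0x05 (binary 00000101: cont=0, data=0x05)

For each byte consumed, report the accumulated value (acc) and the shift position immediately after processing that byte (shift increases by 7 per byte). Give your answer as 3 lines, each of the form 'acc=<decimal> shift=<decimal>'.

Answer: acc=58 shift=7
acc=4026 shift=14
acc=85946 shift=21

Derivation:
byte 0=0xBA: payload=0x3A=58, contrib = 58<<0 = 58; acc -> 58, shift -> 7
byte 1=0x9F: payload=0x1F=31, contrib = 31<<7 = 3968; acc -> 4026, shift -> 14
byte 2=0x05: payload=0x05=5, contrib = 5<<14 = 81920; acc -> 85946, shift -> 21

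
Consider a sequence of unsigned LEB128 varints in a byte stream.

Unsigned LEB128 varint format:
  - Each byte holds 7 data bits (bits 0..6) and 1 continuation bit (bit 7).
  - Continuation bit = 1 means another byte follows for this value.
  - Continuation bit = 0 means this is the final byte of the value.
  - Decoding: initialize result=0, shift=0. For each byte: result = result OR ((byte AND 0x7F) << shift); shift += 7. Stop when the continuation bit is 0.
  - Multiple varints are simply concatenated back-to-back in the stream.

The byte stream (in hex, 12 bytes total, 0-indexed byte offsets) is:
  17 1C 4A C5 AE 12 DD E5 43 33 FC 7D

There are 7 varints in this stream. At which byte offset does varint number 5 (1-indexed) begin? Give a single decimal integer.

Answer: 6

Derivation:
  byte[0]=0x17 cont=0 payload=0x17=23: acc |= 23<<0 -> acc=23 shift=7 [end]
Varint 1: bytes[0:1] = 17 -> value 23 (1 byte(s))
  byte[1]=0x1C cont=0 payload=0x1C=28: acc |= 28<<0 -> acc=28 shift=7 [end]
Varint 2: bytes[1:2] = 1C -> value 28 (1 byte(s))
  byte[2]=0x4A cont=0 payload=0x4A=74: acc |= 74<<0 -> acc=74 shift=7 [end]
Varint 3: bytes[2:3] = 4A -> value 74 (1 byte(s))
  byte[3]=0xC5 cont=1 payload=0x45=69: acc |= 69<<0 -> acc=69 shift=7
  byte[4]=0xAE cont=1 payload=0x2E=46: acc |= 46<<7 -> acc=5957 shift=14
  byte[5]=0x12 cont=0 payload=0x12=18: acc |= 18<<14 -> acc=300869 shift=21 [end]
Varint 4: bytes[3:6] = C5 AE 12 -> value 300869 (3 byte(s))
  byte[6]=0xDD cont=1 payload=0x5D=93: acc |= 93<<0 -> acc=93 shift=7
  byte[7]=0xE5 cont=1 payload=0x65=101: acc |= 101<<7 -> acc=13021 shift=14
  byte[8]=0x43 cont=0 payload=0x43=67: acc |= 67<<14 -> acc=1110749 shift=21 [end]
Varint 5: bytes[6:9] = DD E5 43 -> value 1110749 (3 byte(s))
  byte[9]=0x33 cont=0 payload=0x33=51: acc |= 51<<0 -> acc=51 shift=7 [end]
Varint 6: bytes[9:10] = 33 -> value 51 (1 byte(s))
  byte[10]=0xFC cont=1 payload=0x7C=124: acc |= 124<<0 -> acc=124 shift=7
  byte[11]=0x7D cont=0 payload=0x7D=125: acc |= 125<<7 -> acc=16124 shift=14 [end]
Varint 7: bytes[10:12] = FC 7D -> value 16124 (2 byte(s))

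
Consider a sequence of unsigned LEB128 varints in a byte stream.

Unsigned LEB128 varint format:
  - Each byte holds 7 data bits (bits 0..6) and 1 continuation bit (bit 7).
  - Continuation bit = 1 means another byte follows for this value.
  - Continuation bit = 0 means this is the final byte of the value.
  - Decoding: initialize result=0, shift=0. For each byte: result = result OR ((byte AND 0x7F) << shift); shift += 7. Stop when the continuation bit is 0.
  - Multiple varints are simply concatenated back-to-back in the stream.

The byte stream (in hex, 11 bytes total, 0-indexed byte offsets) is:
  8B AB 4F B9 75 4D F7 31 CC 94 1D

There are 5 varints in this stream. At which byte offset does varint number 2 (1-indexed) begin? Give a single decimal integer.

  byte[0]=0x8B cont=1 payload=0x0B=11: acc |= 11<<0 -> acc=11 shift=7
  byte[1]=0xAB cont=1 payload=0x2B=43: acc |= 43<<7 -> acc=5515 shift=14
  byte[2]=0x4F cont=0 payload=0x4F=79: acc |= 79<<14 -> acc=1299851 shift=21 [end]
Varint 1: bytes[0:3] = 8B AB 4F -> value 1299851 (3 byte(s))
  byte[3]=0xB9 cont=1 payload=0x39=57: acc |= 57<<0 -> acc=57 shift=7
  byte[4]=0x75 cont=0 payload=0x75=117: acc |= 117<<7 -> acc=15033 shift=14 [end]
Varint 2: bytes[3:5] = B9 75 -> value 15033 (2 byte(s))
  byte[5]=0x4D cont=0 payload=0x4D=77: acc |= 77<<0 -> acc=77 shift=7 [end]
Varint 3: bytes[5:6] = 4D -> value 77 (1 byte(s))
  byte[6]=0xF7 cont=1 payload=0x77=119: acc |= 119<<0 -> acc=119 shift=7
  byte[7]=0x31 cont=0 payload=0x31=49: acc |= 49<<7 -> acc=6391 shift=14 [end]
Varint 4: bytes[6:8] = F7 31 -> value 6391 (2 byte(s))
  byte[8]=0xCC cont=1 payload=0x4C=76: acc |= 76<<0 -> acc=76 shift=7
  byte[9]=0x94 cont=1 payload=0x14=20: acc |= 20<<7 -> acc=2636 shift=14
  byte[10]=0x1D cont=0 payload=0x1D=29: acc |= 29<<14 -> acc=477772 shift=21 [end]
Varint 5: bytes[8:11] = CC 94 1D -> value 477772 (3 byte(s))

Answer: 3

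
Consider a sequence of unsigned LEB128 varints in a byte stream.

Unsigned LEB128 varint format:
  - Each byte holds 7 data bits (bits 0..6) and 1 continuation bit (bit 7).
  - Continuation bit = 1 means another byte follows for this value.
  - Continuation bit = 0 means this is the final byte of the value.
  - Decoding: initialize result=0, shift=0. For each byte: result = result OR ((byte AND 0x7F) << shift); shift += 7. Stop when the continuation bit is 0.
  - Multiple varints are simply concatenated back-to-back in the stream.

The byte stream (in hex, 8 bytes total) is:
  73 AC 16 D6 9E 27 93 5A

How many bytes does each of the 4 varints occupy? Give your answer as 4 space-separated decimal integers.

  byte[0]=0x73 cont=0 payload=0x73=115: acc |= 115<<0 -> acc=115 shift=7 [end]
Varint 1: bytes[0:1] = 73 -> value 115 (1 byte(s))
  byte[1]=0xAC cont=1 payload=0x2C=44: acc |= 44<<0 -> acc=44 shift=7
  byte[2]=0x16 cont=0 payload=0x16=22: acc |= 22<<7 -> acc=2860 shift=14 [end]
Varint 2: bytes[1:3] = AC 16 -> value 2860 (2 byte(s))
  byte[3]=0xD6 cont=1 payload=0x56=86: acc |= 86<<0 -> acc=86 shift=7
  byte[4]=0x9E cont=1 payload=0x1E=30: acc |= 30<<7 -> acc=3926 shift=14
  byte[5]=0x27 cont=0 payload=0x27=39: acc |= 39<<14 -> acc=642902 shift=21 [end]
Varint 3: bytes[3:6] = D6 9E 27 -> value 642902 (3 byte(s))
  byte[6]=0x93 cont=1 payload=0x13=19: acc |= 19<<0 -> acc=19 shift=7
  byte[7]=0x5A cont=0 payload=0x5A=90: acc |= 90<<7 -> acc=11539 shift=14 [end]
Varint 4: bytes[6:8] = 93 5A -> value 11539 (2 byte(s))

Answer: 1 2 3 2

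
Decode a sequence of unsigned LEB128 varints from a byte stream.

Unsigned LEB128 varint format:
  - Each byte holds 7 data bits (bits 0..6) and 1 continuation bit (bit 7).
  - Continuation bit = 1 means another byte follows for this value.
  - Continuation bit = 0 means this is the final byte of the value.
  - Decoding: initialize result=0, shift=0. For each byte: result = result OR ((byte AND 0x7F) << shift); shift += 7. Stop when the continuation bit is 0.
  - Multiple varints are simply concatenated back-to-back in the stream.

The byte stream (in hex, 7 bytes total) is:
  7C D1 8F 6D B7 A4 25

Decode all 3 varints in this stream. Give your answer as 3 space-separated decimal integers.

Answer: 124 1787857 610871

Derivation:
  byte[0]=0x7C cont=0 payload=0x7C=124: acc |= 124<<0 -> acc=124 shift=7 [end]
Varint 1: bytes[0:1] = 7C -> value 124 (1 byte(s))
  byte[1]=0xD1 cont=1 payload=0x51=81: acc |= 81<<0 -> acc=81 shift=7
  byte[2]=0x8F cont=1 payload=0x0F=15: acc |= 15<<7 -> acc=2001 shift=14
  byte[3]=0x6D cont=0 payload=0x6D=109: acc |= 109<<14 -> acc=1787857 shift=21 [end]
Varint 2: bytes[1:4] = D1 8F 6D -> value 1787857 (3 byte(s))
  byte[4]=0xB7 cont=1 payload=0x37=55: acc |= 55<<0 -> acc=55 shift=7
  byte[5]=0xA4 cont=1 payload=0x24=36: acc |= 36<<7 -> acc=4663 shift=14
  byte[6]=0x25 cont=0 payload=0x25=37: acc |= 37<<14 -> acc=610871 shift=21 [end]
Varint 3: bytes[4:7] = B7 A4 25 -> value 610871 (3 byte(s))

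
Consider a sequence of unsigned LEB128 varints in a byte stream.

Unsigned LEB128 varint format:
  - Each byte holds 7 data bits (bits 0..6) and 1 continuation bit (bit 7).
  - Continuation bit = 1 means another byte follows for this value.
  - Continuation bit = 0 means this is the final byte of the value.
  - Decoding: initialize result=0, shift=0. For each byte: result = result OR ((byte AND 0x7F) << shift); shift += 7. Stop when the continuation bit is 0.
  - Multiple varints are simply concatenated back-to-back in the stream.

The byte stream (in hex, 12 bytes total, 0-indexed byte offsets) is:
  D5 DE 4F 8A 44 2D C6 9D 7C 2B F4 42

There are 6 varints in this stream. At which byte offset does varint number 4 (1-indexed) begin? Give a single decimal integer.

  byte[0]=0xD5 cont=1 payload=0x55=85: acc |= 85<<0 -> acc=85 shift=7
  byte[1]=0xDE cont=1 payload=0x5E=94: acc |= 94<<7 -> acc=12117 shift=14
  byte[2]=0x4F cont=0 payload=0x4F=79: acc |= 79<<14 -> acc=1306453 shift=21 [end]
Varint 1: bytes[0:3] = D5 DE 4F -> value 1306453 (3 byte(s))
  byte[3]=0x8A cont=1 payload=0x0A=10: acc |= 10<<0 -> acc=10 shift=7
  byte[4]=0x44 cont=0 payload=0x44=68: acc |= 68<<7 -> acc=8714 shift=14 [end]
Varint 2: bytes[3:5] = 8A 44 -> value 8714 (2 byte(s))
  byte[5]=0x2D cont=0 payload=0x2D=45: acc |= 45<<0 -> acc=45 shift=7 [end]
Varint 3: bytes[5:6] = 2D -> value 45 (1 byte(s))
  byte[6]=0xC6 cont=1 payload=0x46=70: acc |= 70<<0 -> acc=70 shift=7
  byte[7]=0x9D cont=1 payload=0x1D=29: acc |= 29<<7 -> acc=3782 shift=14
  byte[8]=0x7C cont=0 payload=0x7C=124: acc |= 124<<14 -> acc=2035398 shift=21 [end]
Varint 4: bytes[6:9] = C6 9D 7C -> value 2035398 (3 byte(s))
  byte[9]=0x2B cont=0 payload=0x2B=43: acc |= 43<<0 -> acc=43 shift=7 [end]
Varint 5: bytes[9:10] = 2B -> value 43 (1 byte(s))
  byte[10]=0xF4 cont=1 payload=0x74=116: acc |= 116<<0 -> acc=116 shift=7
  byte[11]=0x42 cont=0 payload=0x42=66: acc |= 66<<7 -> acc=8564 shift=14 [end]
Varint 6: bytes[10:12] = F4 42 -> value 8564 (2 byte(s))

Answer: 6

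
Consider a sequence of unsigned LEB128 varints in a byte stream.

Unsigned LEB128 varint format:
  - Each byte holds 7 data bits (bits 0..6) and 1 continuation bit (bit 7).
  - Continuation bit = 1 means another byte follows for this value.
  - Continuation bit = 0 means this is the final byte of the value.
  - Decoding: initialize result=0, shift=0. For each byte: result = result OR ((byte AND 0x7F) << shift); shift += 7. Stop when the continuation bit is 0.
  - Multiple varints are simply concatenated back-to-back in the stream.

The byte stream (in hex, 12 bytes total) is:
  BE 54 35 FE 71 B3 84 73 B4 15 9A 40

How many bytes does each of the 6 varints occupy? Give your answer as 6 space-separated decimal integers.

  byte[0]=0xBE cont=1 payload=0x3E=62: acc |= 62<<0 -> acc=62 shift=7
  byte[1]=0x54 cont=0 payload=0x54=84: acc |= 84<<7 -> acc=10814 shift=14 [end]
Varint 1: bytes[0:2] = BE 54 -> value 10814 (2 byte(s))
  byte[2]=0x35 cont=0 payload=0x35=53: acc |= 53<<0 -> acc=53 shift=7 [end]
Varint 2: bytes[2:3] = 35 -> value 53 (1 byte(s))
  byte[3]=0xFE cont=1 payload=0x7E=126: acc |= 126<<0 -> acc=126 shift=7
  byte[4]=0x71 cont=0 payload=0x71=113: acc |= 113<<7 -> acc=14590 shift=14 [end]
Varint 3: bytes[3:5] = FE 71 -> value 14590 (2 byte(s))
  byte[5]=0xB3 cont=1 payload=0x33=51: acc |= 51<<0 -> acc=51 shift=7
  byte[6]=0x84 cont=1 payload=0x04=4: acc |= 4<<7 -> acc=563 shift=14
  byte[7]=0x73 cont=0 payload=0x73=115: acc |= 115<<14 -> acc=1884723 shift=21 [end]
Varint 4: bytes[5:8] = B3 84 73 -> value 1884723 (3 byte(s))
  byte[8]=0xB4 cont=1 payload=0x34=52: acc |= 52<<0 -> acc=52 shift=7
  byte[9]=0x15 cont=0 payload=0x15=21: acc |= 21<<7 -> acc=2740 shift=14 [end]
Varint 5: bytes[8:10] = B4 15 -> value 2740 (2 byte(s))
  byte[10]=0x9A cont=1 payload=0x1A=26: acc |= 26<<0 -> acc=26 shift=7
  byte[11]=0x40 cont=0 payload=0x40=64: acc |= 64<<7 -> acc=8218 shift=14 [end]
Varint 6: bytes[10:12] = 9A 40 -> value 8218 (2 byte(s))

Answer: 2 1 2 3 2 2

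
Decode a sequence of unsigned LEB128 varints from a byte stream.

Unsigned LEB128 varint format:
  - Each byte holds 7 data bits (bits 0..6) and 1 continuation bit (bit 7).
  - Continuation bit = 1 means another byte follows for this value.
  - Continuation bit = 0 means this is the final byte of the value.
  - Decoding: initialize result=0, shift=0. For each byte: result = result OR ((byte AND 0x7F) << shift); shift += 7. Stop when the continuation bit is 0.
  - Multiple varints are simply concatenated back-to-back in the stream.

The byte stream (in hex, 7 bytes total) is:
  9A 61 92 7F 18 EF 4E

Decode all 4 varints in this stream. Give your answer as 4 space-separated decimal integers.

  byte[0]=0x9A cont=1 payload=0x1A=26: acc |= 26<<0 -> acc=26 shift=7
  byte[1]=0x61 cont=0 payload=0x61=97: acc |= 97<<7 -> acc=12442 shift=14 [end]
Varint 1: bytes[0:2] = 9A 61 -> value 12442 (2 byte(s))
  byte[2]=0x92 cont=1 payload=0x12=18: acc |= 18<<0 -> acc=18 shift=7
  byte[3]=0x7F cont=0 payload=0x7F=127: acc |= 127<<7 -> acc=16274 shift=14 [end]
Varint 2: bytes[2:4] = 92 7F -> value 16274 (2 byte(s))
  byte[4]=0x18 cont=0 payload=0x18=24: acc |= 24<<0 -> acc=24 shift=7 [end]
Varint 3: bytes[4:5] = 18 -> value 24 (1 byte(s))
  byte[5]=0xEF cont=1 payload=0x6F=111: acc |= 111<<0 -> acc=111 shift=7
  byte[6]=0x4E cont=0 payload=0x4E=78: acc |= 78<<7 -> acc=10095 shift=14 [end]
Varint 4: bytes[5:7] = EF 4E -> value 10095 (2 byte(s))

Answer: 12442 16274 24 10095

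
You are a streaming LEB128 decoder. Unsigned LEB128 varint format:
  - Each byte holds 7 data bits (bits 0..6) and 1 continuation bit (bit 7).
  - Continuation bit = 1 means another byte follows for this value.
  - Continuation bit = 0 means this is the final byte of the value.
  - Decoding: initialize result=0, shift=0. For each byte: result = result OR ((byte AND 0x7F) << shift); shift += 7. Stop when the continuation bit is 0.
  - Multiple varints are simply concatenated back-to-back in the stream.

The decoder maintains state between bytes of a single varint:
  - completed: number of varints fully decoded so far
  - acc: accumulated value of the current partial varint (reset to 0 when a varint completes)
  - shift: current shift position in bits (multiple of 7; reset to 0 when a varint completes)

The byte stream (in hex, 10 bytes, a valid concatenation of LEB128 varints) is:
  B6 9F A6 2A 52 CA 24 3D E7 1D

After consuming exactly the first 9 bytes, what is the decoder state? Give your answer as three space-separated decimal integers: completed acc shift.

Answer: 4 103 7

Derivation:
byte[0]=0xB6 cont=1 payload=0x36: acc |= 54<<0 -> completed=0 acc=54 shift=7
byte[1]=0x9F cont=1 payload=0x1F: acc |= 31<<7 -> completed=0 acc=4022 shift=14
byte[2]=0xA6 cont=1 payload=0x26: acc |= 38<<14 -> completed=0 acc=626614 shift=21
byte[3]=0x2A cont=0 payload=0x2A: varint #1 complete (value=88706998); reset -> completed=1 acc=0 shift=0
byte[4]=0x52 cont=0 payload=0x52: varint #2 complete (value=82); reset -> completed=2 acc=0 shift=0
byte[5]=0xCA cont=1 payload=0x4A: acc |= 74<<0 -> completed=2 acc=74 shift=7
byte[6]=0x24 cont=0 payload=0x24: varint #3 complete (value=4682); reset -> completed=3 acc=0 shift=0
byte[7]=0x3D cont=0 payload=0x3D: varint #4 complete (value=61); reset -> completed=4 acc=0 shift=0
byte[8]=0xE7 cont=1 payload=0x67: acc |= 103<<0 -> completed=4 acc=103 shift=7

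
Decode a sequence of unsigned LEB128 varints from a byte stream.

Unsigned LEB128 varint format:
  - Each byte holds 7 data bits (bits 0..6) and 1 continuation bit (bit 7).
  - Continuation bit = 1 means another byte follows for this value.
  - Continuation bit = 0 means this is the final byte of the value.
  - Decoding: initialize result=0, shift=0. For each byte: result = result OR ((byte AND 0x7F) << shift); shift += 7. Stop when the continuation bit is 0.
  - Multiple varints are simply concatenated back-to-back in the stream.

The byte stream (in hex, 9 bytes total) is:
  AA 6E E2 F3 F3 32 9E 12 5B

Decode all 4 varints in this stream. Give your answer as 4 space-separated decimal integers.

  byte[0]=0xAA cont=1 payload=0x2A=42: acc |= 42<<0 -> acc=42 shift=7
  byte[1]=0x6E cont=0 payload=0x6E=110: acc |= 110<<7 -> acc=14122 shift=14 [end]
Varint 1: bytes[0:2] = AA 6E -> value 14122 (2 byte(s))
  byte[2]=0xE2 cont=1 payload=0x62=98: acc |= 98<<0 -> acc=98 shift=7
  byte[3]=0xF3 cont=1 payload=0x73=115: acc |= 115<<7 -> acc=14818 shift=14
  byte[4]=0xF3 cont=1 payload=0x73=115: acc |= 115<<14 -> acc=1898978 shift=21
  byte[5]=0x32 cont=0 payload=0x32=50: acc |= 50<<21 -> acc=106756578 shift=28 [end]
Varint 2: bytes[2:6] = E2 F3 F3 32 -> value 106756578 (4 byte(s))
  byte[6]=0x9E cont=1 payload=0x1E=30: acc |= 30<<0 -> acc=30 shift=7
  byte[7]=0x12 cont=0 payload=0x12=18: acc |= 18<<7 -> acc=2334 shift=14 [end]
Varint 3: bytes[6:8] = 9E 12 -> value 2334 (2 byte(s))
  byte[8]=0x5B cont=0 payload=0x5B=91: acc |= 91<<0 -> acc=91 shift=7 [end]
Varint 4: bytes[8:9] = 5B -> value 91 (1 byte(s))

Answer: 14122 106756578 2334 91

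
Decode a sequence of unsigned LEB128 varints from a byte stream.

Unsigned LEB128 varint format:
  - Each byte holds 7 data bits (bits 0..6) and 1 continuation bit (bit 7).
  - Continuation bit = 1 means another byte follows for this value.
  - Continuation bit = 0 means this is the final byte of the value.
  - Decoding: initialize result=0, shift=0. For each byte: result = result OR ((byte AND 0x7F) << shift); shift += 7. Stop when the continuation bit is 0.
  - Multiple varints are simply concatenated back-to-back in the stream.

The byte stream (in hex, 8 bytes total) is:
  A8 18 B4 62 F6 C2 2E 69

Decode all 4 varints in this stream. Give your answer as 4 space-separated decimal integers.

Answer: 3112 12596 762230 105

Derivation:
  byte[0]=0xA8 cont=1 payload=0x28=40: acc |= 40<<0 -> acc=40 shift=7
  byte[1]=0x18 cont=0 payload=0x18=24: acc |= 24<<7 -> acc=3112 shift=14 [end]
Varint 1: bytes[0:2] = A8 18 -> value 3112 (2 byte(s))
  byte[2]=0xB4 cont=1 payload=0x34=52: acc |= 52<<0 -> acc=52 shift=7
  byte[3]=0x62 cont=0 payload=0x62=98: acc |= 98<<7 -> acc=12596 shift=14 [end]
Varint 2: bytes[2:4] = B4 62 -> value 12596 (2 byte(s))
  byte[4]=0xF6 cont=1 payload=0x76=118: acc |= 118<<0 -> acc=118 shift=7
  byte[5]=0xC2 cont=1 payload=0x42=66: acc |= 66<<7 -> acc=8566 shift=14
  byte[6]=0x2E cont=0 payload=0x2E=46: acc |= 46<<14 -> acc=762230 shift=21 [end]
Varint 3: bytes[4:7] = F6 C2 2E -> value 762230 (3 byte(s))
  byte[7]=0x69 cont=0 payload=0x69=105: acc |= 105<<0 -> acc=105 shift=7 [end]
Varint 4: bytes[7:8] = 69 -> value 105 (1 byte(s))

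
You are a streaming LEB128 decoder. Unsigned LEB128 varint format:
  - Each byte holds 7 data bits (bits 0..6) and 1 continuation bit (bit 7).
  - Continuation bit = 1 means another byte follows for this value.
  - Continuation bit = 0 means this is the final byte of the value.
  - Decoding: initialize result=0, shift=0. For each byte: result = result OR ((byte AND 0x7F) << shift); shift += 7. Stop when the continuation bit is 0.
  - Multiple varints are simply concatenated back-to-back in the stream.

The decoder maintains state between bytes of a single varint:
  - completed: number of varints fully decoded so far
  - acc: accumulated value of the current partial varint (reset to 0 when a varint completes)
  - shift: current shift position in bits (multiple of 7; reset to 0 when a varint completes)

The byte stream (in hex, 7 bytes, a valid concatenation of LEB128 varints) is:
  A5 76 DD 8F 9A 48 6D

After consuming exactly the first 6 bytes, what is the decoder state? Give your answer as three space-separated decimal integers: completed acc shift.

Answer: 2 0 0

Derivation:
byte[0]=0xA5 cont=1 payload=0x25: acc |= 37<<0 -> completed=0 acc=37 shift=7
byte[1]=0x76 cont=0 payload=0x76: varint #1 complete (value=15141); reset -> completed=1 acc=0 shift=0
byte[2]=0xDD cont=1 payload=0x5D: acc |= 93<<0 -> completed=1 acc=93 shift=7
byte[3]=0x8F cont=1 payload=0x0F: acc |= 15<<7 -> completed=1 acc=2013 shift=14
byte[4]=0x9A cont=1 payload=0x1A: acc |= 26<<14 -> completed=1 acc=427997 shift=21
byte[5]=0x48 cont=0 payload=0x48: varint #2 complete (value=151422941); reset -> completed=2 acc=0 shift=0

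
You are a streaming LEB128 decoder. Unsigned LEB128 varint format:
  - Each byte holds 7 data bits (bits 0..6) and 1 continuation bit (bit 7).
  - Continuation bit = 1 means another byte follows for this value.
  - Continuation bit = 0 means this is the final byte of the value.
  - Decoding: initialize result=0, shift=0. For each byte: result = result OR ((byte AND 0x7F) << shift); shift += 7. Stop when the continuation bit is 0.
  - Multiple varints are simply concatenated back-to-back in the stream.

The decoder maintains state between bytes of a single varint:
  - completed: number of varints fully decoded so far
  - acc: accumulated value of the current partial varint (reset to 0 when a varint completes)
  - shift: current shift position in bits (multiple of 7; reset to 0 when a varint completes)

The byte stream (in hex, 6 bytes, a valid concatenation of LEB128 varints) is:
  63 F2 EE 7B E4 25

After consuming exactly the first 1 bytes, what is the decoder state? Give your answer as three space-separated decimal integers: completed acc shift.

byte[0]=0x63 cont=0 payload=0x63: varint #1 complete (value=99); reset -> completed=1 acc=0 shift=0

Answer: 1 0 0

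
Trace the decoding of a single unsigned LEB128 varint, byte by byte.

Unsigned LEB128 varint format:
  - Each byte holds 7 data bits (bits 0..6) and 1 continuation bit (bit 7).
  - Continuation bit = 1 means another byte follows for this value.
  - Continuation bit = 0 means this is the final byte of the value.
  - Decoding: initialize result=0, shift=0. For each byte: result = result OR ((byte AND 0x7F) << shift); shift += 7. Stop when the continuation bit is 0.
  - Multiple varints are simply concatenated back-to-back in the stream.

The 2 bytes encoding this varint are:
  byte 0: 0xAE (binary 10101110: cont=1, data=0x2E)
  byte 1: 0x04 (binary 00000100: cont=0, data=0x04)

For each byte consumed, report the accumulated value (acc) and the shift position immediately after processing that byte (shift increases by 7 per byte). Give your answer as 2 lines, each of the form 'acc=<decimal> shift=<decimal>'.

byte 0=0xAE: payload=0x2E=46, contrib = 46<<0 = 46; acc -> 46, shift -> 7
byte 1=0x04: payload=0x04=4, contrib = 4<<7 = 512; acc -> 558, shift -> 14

Answer: acc=46 shift=7
acc=558 shift=14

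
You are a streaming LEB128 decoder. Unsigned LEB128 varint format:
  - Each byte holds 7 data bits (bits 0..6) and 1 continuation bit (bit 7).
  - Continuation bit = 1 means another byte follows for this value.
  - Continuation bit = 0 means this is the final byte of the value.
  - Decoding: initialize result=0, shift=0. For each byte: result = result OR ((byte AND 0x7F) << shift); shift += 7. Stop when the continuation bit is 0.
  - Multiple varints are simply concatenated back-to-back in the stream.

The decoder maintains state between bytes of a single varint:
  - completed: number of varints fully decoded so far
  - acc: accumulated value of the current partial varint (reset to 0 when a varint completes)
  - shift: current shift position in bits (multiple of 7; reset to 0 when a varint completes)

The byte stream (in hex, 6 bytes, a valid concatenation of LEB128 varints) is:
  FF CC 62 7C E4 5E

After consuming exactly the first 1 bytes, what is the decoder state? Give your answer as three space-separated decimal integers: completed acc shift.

Answer: 0 127 7

Derivation:
byte[0]=0xFF cont=1 payload=0x7F: acc |= 127<<0 -> completed=0 acc=127 shift=7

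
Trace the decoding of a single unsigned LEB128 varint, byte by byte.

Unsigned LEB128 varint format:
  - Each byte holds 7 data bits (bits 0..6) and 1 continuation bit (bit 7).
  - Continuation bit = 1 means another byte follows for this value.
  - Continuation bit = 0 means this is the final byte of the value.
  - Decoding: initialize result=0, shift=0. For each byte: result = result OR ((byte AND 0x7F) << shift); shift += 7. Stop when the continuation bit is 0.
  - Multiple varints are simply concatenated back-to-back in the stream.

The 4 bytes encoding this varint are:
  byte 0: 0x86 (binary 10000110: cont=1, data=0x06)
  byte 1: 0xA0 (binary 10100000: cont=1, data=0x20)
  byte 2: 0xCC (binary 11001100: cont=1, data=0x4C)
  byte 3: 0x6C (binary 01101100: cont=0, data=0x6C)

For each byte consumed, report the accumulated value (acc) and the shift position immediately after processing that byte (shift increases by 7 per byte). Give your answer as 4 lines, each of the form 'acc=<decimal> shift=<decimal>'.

Answer: acc=6 shift=7
acc=4102 shift=14
acc=1249286 shift=21
acc=227741702 shift=28

Derivation:
byte 0=0x86: payload=0x06=6, contrib = 6<<0 = 6; acc -> 6, shift -> 7
byte 1=0xA0: payload=0x20=32, contrib = 32<<7 = 4096; acc -> 4102, shift -> 14
byte 2=0xCC: payload=0x4C=76, contrib = 76<<14 = 1245184; acc -> 1249286, shift -> 21
byte 3=0x6C: payload=0x6C=108, contrib = 108<<21 = 226492416; acc -> 227741702, shift -> 28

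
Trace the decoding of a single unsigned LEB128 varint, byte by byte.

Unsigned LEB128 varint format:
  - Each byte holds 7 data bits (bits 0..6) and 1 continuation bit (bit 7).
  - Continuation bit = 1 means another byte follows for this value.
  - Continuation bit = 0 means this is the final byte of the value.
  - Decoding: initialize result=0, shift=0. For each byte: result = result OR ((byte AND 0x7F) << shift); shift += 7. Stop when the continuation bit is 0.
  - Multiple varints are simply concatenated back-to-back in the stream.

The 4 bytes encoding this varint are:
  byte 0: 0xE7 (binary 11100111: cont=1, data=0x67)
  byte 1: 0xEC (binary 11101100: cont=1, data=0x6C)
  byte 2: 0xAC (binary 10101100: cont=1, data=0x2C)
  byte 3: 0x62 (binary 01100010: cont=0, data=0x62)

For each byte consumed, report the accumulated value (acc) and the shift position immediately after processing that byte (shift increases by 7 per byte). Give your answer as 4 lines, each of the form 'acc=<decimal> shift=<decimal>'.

byte 0=0xE7: payload=0x67=103, contrib = 103<<0 = 103; acc -> 103, shift -> 7
byte 1=0xEC: payload=0x6C=108, contrib = 108<<7 = 13824; acc -> 13927, shift -> 14
byte 2=0xAC: payload=0x2C=44, contrib = 44<<14 = 720896; acc -> 734823, shift -> 21
byte 3=0x62: payload=0x62=98, contrib = 98<<21 = 205520896; acc -> 206255719, shift -> 28

Answer: acc=103 shift=7
acc=13927 shift=14
acc=734823 shift=21
acc=206255719 shift=28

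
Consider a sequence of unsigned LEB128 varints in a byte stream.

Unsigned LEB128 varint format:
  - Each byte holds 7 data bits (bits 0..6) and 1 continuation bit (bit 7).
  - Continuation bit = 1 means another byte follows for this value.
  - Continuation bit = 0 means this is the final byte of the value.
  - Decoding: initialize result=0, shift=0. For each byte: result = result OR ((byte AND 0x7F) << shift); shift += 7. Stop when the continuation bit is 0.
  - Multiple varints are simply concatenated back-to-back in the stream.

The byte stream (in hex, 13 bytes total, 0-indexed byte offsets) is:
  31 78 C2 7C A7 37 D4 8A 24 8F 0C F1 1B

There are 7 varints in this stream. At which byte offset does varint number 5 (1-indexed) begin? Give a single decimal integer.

  byte[0]=0x31 cont=0 payload=0x31=49: acc |= 49<<0 -> acc=49 shift=7 [end]
Varint 1: bytes[0:1] = 31 -> value 49 (1 byte(s))
  byte[1]=0x78 cont=0 payload=0x78=120: acc |= 120<<0 -> acc=120 shift=7 [end]
Varint 2: bytes[1:2] = 78 -> value 120 (1 byte(s))
  byte[2]=0xC2 cont=1 payload=0x42=66: acc |= 66<<0 -> acc=66 shift=7
  byte[3]=0x7C cont=0 payload=0x7C=124: acc |= 124<<7 -> acc=15938 shift=14 [end]
Varint 3: bytes[2:4] = C2 7C -> value 15938 (2 byte(s))
  byte[4]=0xA7 cont=1 payload=0x27=39: acc |= 39<<0 -> acc=39 shift=7
  byte[5]=0x37 cont=0 payload=0x37=55: acc |= 55<<7 -> acc=7079 shift=14 [end]
Varint 4: bytes[4:6] = A7 37 -> value 7079 (2 byte(s))
  byte[6]=0xD4 cont=1 payload=0x54=84: acc |= 84<<0 -> acc=84 shift=7
  byte[7]=0x8A cont=1 payload=0x0A=10: acc |= 10<<7 -> acc=1364 shift=14
  byte[8]=0x24 cont=0 payload=0x24=36: acc |= 36<<14 -> acc=591188 shift=21 [end]
Varint 5: bytes[6:9] = D4 8A 24 -> value 591188 (3 byte(s))
  byte[9]=0x8F cont=1 payload=0x0F=15: acc |= 15<<0 -> acc=15 shift=7
  byte[10]=0x0C cont=0 payload=0x0C=12: acc |= 12<<7 -> acc=1551 shift=14 [end]
Varint 6: bytes[9:11] = 8F 0C -> value 1551 (2 byte(s))
  byte[11]=0xF1 cont=1 payload=0x71=113: acc |= 113<<0 -> acc=113 shift=7
  byte[12]=0x1B cont=0 payload=0x1B=27: acc |= 27<<7 -> acc=3569 shift=14 [end]
Varint 7: bytes[11:13] = F1 1B -> value 3569 (2 byte(s))

Answer: 6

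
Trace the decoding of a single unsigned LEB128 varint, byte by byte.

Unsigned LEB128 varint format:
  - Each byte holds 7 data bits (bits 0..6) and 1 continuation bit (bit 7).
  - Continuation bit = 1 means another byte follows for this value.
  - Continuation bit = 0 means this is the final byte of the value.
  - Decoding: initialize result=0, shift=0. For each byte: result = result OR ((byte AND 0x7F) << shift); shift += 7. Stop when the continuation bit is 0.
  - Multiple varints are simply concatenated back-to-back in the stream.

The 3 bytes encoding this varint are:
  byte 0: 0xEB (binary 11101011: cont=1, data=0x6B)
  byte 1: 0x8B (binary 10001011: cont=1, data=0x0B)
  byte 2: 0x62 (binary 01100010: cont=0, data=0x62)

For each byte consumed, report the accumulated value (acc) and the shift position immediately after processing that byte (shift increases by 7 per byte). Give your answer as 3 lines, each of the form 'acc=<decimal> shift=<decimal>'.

Answer: acc=107 shift=7
acc=1515 shift=14
acc=1607147 shift=21

Derivation:
byte 0=0xEB: payload=0x6B=107, contrib = 107<<0 = 107; acc -> 107, shift -> 7
byte 1=0x8B: payload=0x0B=11, contrib = 11<<7 = 1408; acc -> 1515, shift -> 14
byte 2=0x62: payload=0x62=98, contrib = 98<<14 = 1605632; acc -> 1607147, shift -> 21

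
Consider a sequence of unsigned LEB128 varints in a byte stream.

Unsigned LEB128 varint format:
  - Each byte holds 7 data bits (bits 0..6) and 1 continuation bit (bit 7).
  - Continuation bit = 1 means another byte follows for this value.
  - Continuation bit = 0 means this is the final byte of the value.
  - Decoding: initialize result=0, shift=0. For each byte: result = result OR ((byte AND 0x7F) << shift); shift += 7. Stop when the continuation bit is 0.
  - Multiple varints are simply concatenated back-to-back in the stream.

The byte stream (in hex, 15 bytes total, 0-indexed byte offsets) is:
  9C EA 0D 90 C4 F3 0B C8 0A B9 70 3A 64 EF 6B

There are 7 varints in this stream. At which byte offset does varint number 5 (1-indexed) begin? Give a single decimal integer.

Answer: 11

Derivation:
  byte[0]=0x9C cont=1 payload=0x1C=28: acc |= 28<<0 -> acc=28 shift=7
  byte[1]=0xEA cont=1 payload=0x6A=106: acc |= 106<<7 -> acc=13596 shift=14
  byte[2]=0x0D cont=0 payload=0x0D=13: acc |= 13<<14 -> acc=226588 shift=21 [end]
Varint 1: bytes[0:3] = 9C EA 0D -> value 226588 (3 byte(s))
  byte[3]=0x90 cont=1 payload=0x10=16: acc |= 16<<0 -> acc=16 shift=7
  byte[4]=0xC4 cont=1 payload=0x44=68: acc |= 68<<7 -> acc=8720 shift=14
  byte[5]=0xF3 cont=1 payload=0x73=115: acc |= 115<<14 -> acc=1892880 shift=21
  byte[6]=0x0B cont=0 payload=0x0B=11: acc |= 11<<21 -> acc=24961552 shift=28 [end]
Varint 2: bytes[3:7] = 90 C4 F3 0B -> value 24961552 (4 byte(s))
  byte[7]=0xC8 cont=1 payload=0x48=72: acc |= 72<<0 -> acc=72 shift=7
  byte[8]=0x0A cont=0 payload=0x0A=10: acc |= 10<<7 -> acc=1352 shift=14 [end]
Varint 3: bytes[7:9] = C8 0A -> value 1352 (2 byte(s))
  byte[9]=0xB9 cont=1 payload=0x39=57: acc |= 57<<0 -> acc=57 shift=7
  byte[10]=0x70 cont=0 payload=0x70=112: acc |= 112<<7 -> acc=14393 shift=14 [end]
Varint 4: bytes[9:11] = B9 70 -> value 14393 (2 byte(s))
  byte[11]=0x3A cont=0 payload=0x3A=58: acc |= 58<<0 -> acc=58 shift=7 [end]
Varint 5: bytes[11:12] = 3A -> value 58 (1 byte(s))
  byte[12]=0x64 cont=0 payload=0x64=100: acc |= 100<<0 -> acc=100 shift=7 [end]
Varint 6: bytes[12:13] = 64 -> value 100 (1 byte(s))
  byte[13]=0xEF cont=1 payload=0x6F=111: acc |= 111<<0 -> acc=111 shift=7
  byte[14]=0x6B cont=0 payload=0x6B=107: acc |= 107<<7 -> acc=13807 shift=14 [end]
Varint 7: bytes[13:15] = EF 6B -> value 13807 (2 byte(s))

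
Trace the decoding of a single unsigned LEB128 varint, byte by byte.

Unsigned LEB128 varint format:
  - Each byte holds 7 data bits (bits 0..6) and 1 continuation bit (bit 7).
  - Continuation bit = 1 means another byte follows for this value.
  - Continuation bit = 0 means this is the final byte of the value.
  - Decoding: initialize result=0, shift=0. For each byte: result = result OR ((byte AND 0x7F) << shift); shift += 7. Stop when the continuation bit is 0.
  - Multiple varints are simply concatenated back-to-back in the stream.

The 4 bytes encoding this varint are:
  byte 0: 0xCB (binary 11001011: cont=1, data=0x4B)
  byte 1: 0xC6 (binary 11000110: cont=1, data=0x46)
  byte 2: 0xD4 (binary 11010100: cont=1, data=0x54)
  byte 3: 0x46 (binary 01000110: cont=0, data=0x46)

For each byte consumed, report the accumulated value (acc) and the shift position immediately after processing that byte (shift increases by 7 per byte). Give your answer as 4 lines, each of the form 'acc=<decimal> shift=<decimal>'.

byte 0=0xCB: payload=0x4B=75, contrib = 75<<0 = 75; acc -> 75, shift -> 7
byte 1=0xC6: payload=0x46=70, contrib = 70<<7 = 8960; acc -> 9035, shift -> 14
byte 2=0xD4: payload=0x54=84, contrib = 84<<14 = 1376256; acc -> 1385291, shift -> 21
byte 3=0x46: payload=0x46=70, contrib = 70<<21 = 146800640; acc -> 148185931, shift -> 28

Answer: acc=75 shift=7
acc=9035 shift=14
acc=1385291 shift=21
acc=148185931 shift=28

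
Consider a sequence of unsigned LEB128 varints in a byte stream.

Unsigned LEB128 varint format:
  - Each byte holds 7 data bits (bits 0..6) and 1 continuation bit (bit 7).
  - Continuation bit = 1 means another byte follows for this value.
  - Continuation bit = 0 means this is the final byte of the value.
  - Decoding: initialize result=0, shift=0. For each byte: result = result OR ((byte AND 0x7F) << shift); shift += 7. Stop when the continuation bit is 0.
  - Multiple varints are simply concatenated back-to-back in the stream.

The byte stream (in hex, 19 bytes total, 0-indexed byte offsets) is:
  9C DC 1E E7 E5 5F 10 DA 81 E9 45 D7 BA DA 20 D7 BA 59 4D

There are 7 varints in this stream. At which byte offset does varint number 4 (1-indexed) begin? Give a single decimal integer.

  byte[0]=0x9C cont=1 payload=0x1C=28: acc |= 28<<0 -> acc=28 shift=7
  byte[1]=0xDC cont=1 payload=0x5C=92: acc |= 92<<7 -> acc=11804 shift=14
  byte[2]=0x1E cont=0 payload=0x1E=30: acc |= 30<<14 -> acc=503324 shift=21 [end]
Varint 1: bytes[0:3] = 9C DC 1E -> value 503324 (3 byte(s))
  byte[3]=0xE7 cont=1 payload=0x67=103: acc |= 103<<0 -> acc=103 shift=7
  byte[4]=0xE5 cont=1 payload=0x65=101: acc |= 101<<7 -> acc=13031 shift=14
  byte[5]=0x5F cont=0 payload=0x5F=95: acc |= 95<<14 -> acc=1569511 shift=21 [end]
Varint 2: bytes[3:6] = E7 E5 5F -> value 1569511 (3 byte(s))
  byte[6]=0x10 cont=0 payload=0x10=16: acc |= 16<<0 -> acc=16 shift=7 [end]
Varint 3: bytes[6:7] = 10 -> value 16 (1 byte(s))
  byte[7]=0xDA cont=1 payload=0x5A=90: acc |= 90<<0 -> acc=90 shift=7
  byte[8]=0x81 cont=1 payload=0x01=1: acc |= 1<<7 -> acc=218 shift=14
  byte[9]=0xE9 cont=1 payload=0x69=105: acc |= 105<<14 -> acc=1720538 shift=21
  byte[10]=0x45 cont=0 payload=0x45=69: acc |= 69<<21 -> acc=146424026 shift=28 [end]
Varint 4: bytes[7:11] = DA 81 E9 45 -> value 146424026 (4 byte(s))
  byte[11]=0xD7 cont=1 payload=0x57=87: acc |= 87<<0 -> acc=87 shift=7
  byte[12]=0xBA cont=1 payload=0x3A=58: acc |= 58<<7 -> acc=7511 shift=14
  byte[13]=0xDA cont=1 payload=0x5A=90: acc |= 90<<14 -> acc=1482071 shift=21
  byte[14]=0x20 cont=0 payload=0x20=32: acc |= 32<<21 -> acc=68590935 shift=28 [end]
Varint 5: bytes[11:15] = D7 BA DA 20 -> value 68590935 (4 byte(s))
  byte[15]=0xD7 cont=1 payload=0x57=87: acc |= 87<<0 -> acc=87 shift=7
  byte[16]=0xBA cont=1 payload=0x3A=58: acc |= 58<<7 -> acc=7511 shift=14
  byte[17]=0x59 cont=0 payload=0x59=89: acc |= 89<<14 -> acc=1465687 shift=21 [end]
Varint 6: bytes[15:18] = D7 BA 59 -> value 1465687 (3 byte(s))
  byte[18]=0x4D cont=0 payload=0x4D=77: acc |= 77<<0 -> acc=77 shift=7 [end]
Varint 7: bytes[18:19] = 4D -> value 77 (1 byte(s))

Answer: 7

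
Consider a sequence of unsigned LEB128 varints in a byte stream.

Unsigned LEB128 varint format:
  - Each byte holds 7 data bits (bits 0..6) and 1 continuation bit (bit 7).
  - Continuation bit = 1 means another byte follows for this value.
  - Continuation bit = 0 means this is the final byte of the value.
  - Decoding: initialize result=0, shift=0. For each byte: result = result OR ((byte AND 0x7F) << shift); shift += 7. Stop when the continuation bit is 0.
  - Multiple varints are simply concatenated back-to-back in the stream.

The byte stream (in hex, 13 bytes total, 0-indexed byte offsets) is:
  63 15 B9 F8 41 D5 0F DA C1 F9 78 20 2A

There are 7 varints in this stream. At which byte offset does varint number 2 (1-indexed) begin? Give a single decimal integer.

  byte[0]=0x63 cont=0 payload=0x63=99: acc |= 99<<0 -> acc=99 shift=7 [end]
Varint 1: bytes[0:1] = 63 -> value 99 (1 byte(s))
  byte[1]=0x15 cont=0 payload=0x15=21: acc |= 21<<0 -> acc=21 shift=7 [end]
Varint 2: bytes[1:2] = 15 -> value 21 (1 byte(s))
  byte[2]=0xB9 cont=1 payload=0x39=57: acc |= 57<<0 -> acc=57 shift=7
  byte[3]=0xF8 cont=1 payload=0x78=120: acc |= 120<<7 -> acc=15417 shift=14
  byte[4]=0x41 cont=0 payload=0x41=65: acc |= 65<<14 -> acc=1080377 shift=21 [end]
Varint 3: bytes[2:5] = B9 F8 41 -> value 1080377 (3 byte(s))
  byte[5]=0xD5 cont=1 payload=0x55=85: acc |= 85<<0 -> acc=85 shift=7
  byte[6]=0x0F cont=0 payload=0x0F=15: acc |= 15<<7 -> acc=2005 shift=14 [end]
Varint 4: bytes[5:7] = D5 0F -> value 2005 (2 byte(s))
  byte[7]=0xDA cont=1 payload=0x5A=90: acc |= 90<<0 -> acc=90 shift=7
  byte[8]=0xC1 cont=1 payload=0x41=65: acc |= 65<<7 -> acc=8410 shift=14
  byte[9]=0xF9 cont=1 payload=0x79=121: acc |= 121<<14 -> acc=1990874 shift=21
  byte[10]=0x78 cont=0 payload=0x78=120: acc |= 120<<21 -> acc=253649114 shift=28 [end]
Varint 5: bytes[7:11] = DA C1 F9 78 -> value 253649114 (4 byte(s))
  byte[11]=0x20 cont=0 payload=0x20=32: acc |= 32<<0 -> acc=32 shift=7 [end]
Varint 6: bytes[11:12] = 20 -> value 32 (1 byte(s))
  byte[12]=0x2A cont=0 payload=0x2A=42: acc |= 42<<0 -> acc=42 shift=7 [end]
Varint 7: bytes[12:13] = 2A -> value 42 (1 byte(s))

Answer: 1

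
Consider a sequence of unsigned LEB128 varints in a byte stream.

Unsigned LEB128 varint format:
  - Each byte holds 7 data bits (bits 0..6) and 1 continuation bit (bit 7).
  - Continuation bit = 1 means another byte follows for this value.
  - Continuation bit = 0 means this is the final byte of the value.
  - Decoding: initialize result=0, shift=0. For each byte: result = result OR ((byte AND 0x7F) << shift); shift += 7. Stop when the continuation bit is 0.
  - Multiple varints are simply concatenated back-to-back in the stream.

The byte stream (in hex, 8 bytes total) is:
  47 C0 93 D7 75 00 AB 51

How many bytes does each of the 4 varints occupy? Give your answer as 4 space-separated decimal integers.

  byte[0]=0x47 cont=0 payload=0x47=71: acc |= 71<<0 -> acc=71 shift=7 [end]
Varint 1: bytes[0:1] = 47 -> value 71 (1 byte(s))
  byte[1]=0xC0 cont=1 payload=0x40=64: acc |= 64<<0 -> acc=64 shift=7
  byte[2]=0x93 cont=1 payload=0x13=19: acc |= 19<<7 -> acc=2496 shift=14
  byte[3]=0xD7 cont=1 payload=0x57=87: acc |= 87<<14 -> acc=1427904 shift=21
  byte[4]=0x75 cont=0 payload=0x75=117: acc |= 117<<21 -> acc=246794688 shift=28 [end]
Varint 2: bytes[1:5] = C0 93 D7 75 -> value 246794688 (4 byte(s))
  byte[5]=0x00 cont=0 payload=0x00=0: acc |= 0<<0 -> acc=0 shift=7 [end]
Varint 3: bytes[5:6] = 00 -> value 0 (1 byte(s))
  byte[6]=0xAB cont=1 payload=0x2B=43: acc |= 43<<0 -> acc=43 shift=7
  byte[7]=0x51 cont=0 payload=0x51=81: acc |= 81<<7 -> acc=10411 shift=14 [end]
Varint 4: bytes[6:8] = AB 51 -> value 10411 (2 byte(s))

Answer: 1 4 1 2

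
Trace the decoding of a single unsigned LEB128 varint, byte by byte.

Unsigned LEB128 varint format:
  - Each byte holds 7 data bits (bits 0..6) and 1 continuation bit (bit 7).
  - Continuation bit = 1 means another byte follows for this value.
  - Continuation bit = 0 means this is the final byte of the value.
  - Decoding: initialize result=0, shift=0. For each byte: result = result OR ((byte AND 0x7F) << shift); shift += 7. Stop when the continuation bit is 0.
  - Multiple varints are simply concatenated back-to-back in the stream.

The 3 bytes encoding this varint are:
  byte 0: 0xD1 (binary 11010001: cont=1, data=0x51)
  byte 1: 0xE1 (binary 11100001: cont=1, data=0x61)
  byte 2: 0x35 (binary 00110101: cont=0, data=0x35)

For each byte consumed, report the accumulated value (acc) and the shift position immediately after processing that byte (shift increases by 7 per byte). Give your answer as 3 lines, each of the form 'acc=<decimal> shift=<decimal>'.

Answer: acc=81 shift=7
acc=12497 shift=14
acc=880849 shift=21

Derivation:
byte 0=0xD1: payload=0x51=81, contrib = 81<<0 = 81; acc -> 81, shift -> 7
byte 1=0xE1: payload=0x61=97, contrib = 97<<7 = 12416; acc -> 12497, shift -> 14
byte 2=0x35: payload=0x35=53, contrib = 53<<14 = 868352; acc -> 880849, shift -> 21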